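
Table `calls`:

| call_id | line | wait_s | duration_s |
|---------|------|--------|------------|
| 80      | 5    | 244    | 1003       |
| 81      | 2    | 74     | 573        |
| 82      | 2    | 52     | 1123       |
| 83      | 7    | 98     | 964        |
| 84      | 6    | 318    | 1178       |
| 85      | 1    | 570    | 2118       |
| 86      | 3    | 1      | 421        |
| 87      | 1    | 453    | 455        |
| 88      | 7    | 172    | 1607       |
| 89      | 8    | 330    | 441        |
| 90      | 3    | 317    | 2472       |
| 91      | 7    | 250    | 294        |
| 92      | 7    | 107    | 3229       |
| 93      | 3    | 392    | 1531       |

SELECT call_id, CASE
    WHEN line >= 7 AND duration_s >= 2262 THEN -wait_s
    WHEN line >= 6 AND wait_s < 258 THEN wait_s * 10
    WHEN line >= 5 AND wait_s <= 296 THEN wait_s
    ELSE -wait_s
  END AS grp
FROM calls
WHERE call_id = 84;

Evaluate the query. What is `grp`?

-318

call_id = 84: line=6, wait_s=318, duration_s=1178.
line >= 7 AND duration_s >= 2262 → false
line >= 6 AND wait_s < 258 → false
line >= 5 AND wait_s <= 296 → false
No prior WHEN matched → ELSE → -318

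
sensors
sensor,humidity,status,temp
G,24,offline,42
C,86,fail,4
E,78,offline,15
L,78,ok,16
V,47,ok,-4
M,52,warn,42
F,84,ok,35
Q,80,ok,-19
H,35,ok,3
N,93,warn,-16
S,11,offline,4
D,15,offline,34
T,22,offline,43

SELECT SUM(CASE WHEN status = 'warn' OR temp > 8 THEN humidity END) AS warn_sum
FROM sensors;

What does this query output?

446

sensor=G: ✓ → 24
sensor=C: ✗
sensor=E: ✓ → 78
sensor=L: ✓ → 78
sensor=V: ✗
sensor=M: ✓ → 52
sensor=F: ✓ → 84
sensor=Q: ✗
sensor=H: ✗
sensor=N: ✓ → 93
sensor=S: ✗
sensor=D: ✓ → 15
sensor=T: ✓ → 22
warn_sum = 24 + 78 + 78 + 52 + 84 + 93 + 15 + 22 = 446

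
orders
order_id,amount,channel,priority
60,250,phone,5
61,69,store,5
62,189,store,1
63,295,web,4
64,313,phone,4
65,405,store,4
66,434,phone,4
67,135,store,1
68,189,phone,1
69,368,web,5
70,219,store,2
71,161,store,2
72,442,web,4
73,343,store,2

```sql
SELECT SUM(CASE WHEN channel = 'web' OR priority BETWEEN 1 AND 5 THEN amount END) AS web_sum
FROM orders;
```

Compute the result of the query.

order_id=60: ✓ → 250
order_id=61: ✓ → 69
order_id=62: ✓ → 189
order_id=63: ✓ → 295
order_id=64: ✓ → 313
order_id=65: ✓ → 405
order_id=66: ✓ → 434
order_id=67: ✓ → 135
order_id=68: ✓ → 189
order_id=69: ✓ → 368
order_id=70: ✓ → 219
order_id=71: ✓ → 161
order_id=72: ✓ → 442
order_id=73: ✓ → 343
web_sum = 250 + 69 + 189 + 295 + 313 + 405 + 434 + 135 + 189 + 368 + 219 + 161 + 442 + 343 = 3812

3812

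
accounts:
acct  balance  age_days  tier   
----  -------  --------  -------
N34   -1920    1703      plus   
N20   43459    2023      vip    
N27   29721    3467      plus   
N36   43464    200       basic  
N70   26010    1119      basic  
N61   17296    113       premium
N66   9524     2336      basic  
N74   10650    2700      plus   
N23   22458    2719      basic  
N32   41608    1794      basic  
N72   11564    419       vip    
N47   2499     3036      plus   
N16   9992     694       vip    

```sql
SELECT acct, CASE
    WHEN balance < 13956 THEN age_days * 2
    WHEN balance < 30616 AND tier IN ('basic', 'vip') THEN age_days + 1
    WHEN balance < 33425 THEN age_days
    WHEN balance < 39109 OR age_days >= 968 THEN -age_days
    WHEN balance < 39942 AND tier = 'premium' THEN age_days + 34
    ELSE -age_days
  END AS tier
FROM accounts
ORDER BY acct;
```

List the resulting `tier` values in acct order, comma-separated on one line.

1388, -2023, 2720, 3467, -1794, 3406, -200, 6072, 113, 4672, 1120, 838, 5400

acct=N16: balance < 13956 → 1388
acct=N20: balance < 39109 OR age_days >= 968 → -2023
acct=N23: balance < 30616 AND tier IN ('basic', 'vip') → 2720
acct=N27: balance < 33425 → 3467
acct=N32: balance < 39109 OR age_days >= 968 → -1794
acct=N34: balance < 13956 → 3406
acct=N36: ELSE → -200
acct=N47: balance < 13956 → 6072
acct=N61: balance < 33425 → 113
acct=N66: balance < 13956 → 4672
acct=N70: balance < 30616 AND tier IN ('basic', 'vip') → 1120
acct=N72: balance < 13956 → 838
acct=N74: balance < 13956 → 5400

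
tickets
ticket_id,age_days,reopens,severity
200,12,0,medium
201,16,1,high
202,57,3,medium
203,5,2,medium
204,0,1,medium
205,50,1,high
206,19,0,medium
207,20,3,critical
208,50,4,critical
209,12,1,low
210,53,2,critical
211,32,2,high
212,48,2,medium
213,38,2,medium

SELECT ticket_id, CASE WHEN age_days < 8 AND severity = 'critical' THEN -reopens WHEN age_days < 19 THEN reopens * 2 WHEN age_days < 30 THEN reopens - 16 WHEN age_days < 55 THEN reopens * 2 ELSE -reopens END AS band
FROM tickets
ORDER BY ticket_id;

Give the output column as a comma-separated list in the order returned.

ticket_id=200: age_days < 19 → 0
ticket_id=201: age_days < 19 → 2
ticket_id=202: ELSE → -3
ticket_id=203: age_days < 19 → 4
ticket_id=204: age_days < 19 → 2
ticket_id=205: age_days < 55 → 2
ticket_id=206: age_days < 30 → -16
ticket_id=207: age_days < 30 → -13
ticket_id=208: age_days < 55 → 8
ticket_id=209: age_days < 19 → 2
ticket_id=210: age_days < 55 → 4
ticket_id=211: age_days < 55 → 4
ticket_id=212: age_days < 55 → 4
ticket_id=213: age_days < 55 → 4

0, 2, -3, 4, 2, 2, -16, -13, 8, 2, 4, 4, 4, 4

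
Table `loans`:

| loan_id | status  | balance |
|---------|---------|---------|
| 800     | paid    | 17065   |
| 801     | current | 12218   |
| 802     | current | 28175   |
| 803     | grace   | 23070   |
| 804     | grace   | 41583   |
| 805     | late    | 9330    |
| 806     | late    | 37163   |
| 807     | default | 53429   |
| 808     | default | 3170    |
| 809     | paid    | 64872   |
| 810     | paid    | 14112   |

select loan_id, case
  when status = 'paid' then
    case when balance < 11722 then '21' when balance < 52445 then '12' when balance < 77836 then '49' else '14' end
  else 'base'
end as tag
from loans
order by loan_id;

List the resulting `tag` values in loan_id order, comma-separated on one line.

loan_id=800: status='paid' → inner[balance < 52445] → 12
loan_id=801: status='current' → outer ELSE → base
loan_id=802: status='current' → outer ELSE → base
loan_id=803: status='grace' → outer ELSE → base
loan_id=804: status='grace' → outer ELSE → base
loan_id=805: status='late' → outer ELSE → base
loan_id=806: status='late' → outer ELSE → base
loan_id=807: status='default' → outer ELSE → base
loan_id=808: status='default' → outer ELSE → base
loan_id=809: status='paid' → inner[balance < 77836] → 49
loan_id=810: status='paid' → inner[balance < 52445] → 12

12, base, base, base, base, base, base, base, base, 49, 12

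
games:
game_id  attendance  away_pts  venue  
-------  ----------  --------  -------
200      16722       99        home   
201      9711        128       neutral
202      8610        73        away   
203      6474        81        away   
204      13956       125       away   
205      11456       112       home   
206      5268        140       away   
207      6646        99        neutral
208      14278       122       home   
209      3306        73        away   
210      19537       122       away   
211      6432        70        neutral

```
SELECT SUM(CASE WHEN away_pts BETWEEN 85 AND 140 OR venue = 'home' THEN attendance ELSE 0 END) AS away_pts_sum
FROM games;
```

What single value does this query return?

97574

game_id=200: ✓ → 16722
game_id=201: ✓ → 9711
game_id=202: ✗
game_id=203: ✗
game_id=204: ✓ → 13956
game_id=205: ✓ → 11456
game_id=206: ✓ → 5268
game_id=207: ✓ → 6646
game_id=208: ✓ → 14278
game_id=209: ✗
game_id=210: ✓ → 19537
game_id=211: ✗
away_pts_sum = 16722 + 9711 + 13956 + 11456 + 5268 + 6646 + 14278 + 19537 = 97574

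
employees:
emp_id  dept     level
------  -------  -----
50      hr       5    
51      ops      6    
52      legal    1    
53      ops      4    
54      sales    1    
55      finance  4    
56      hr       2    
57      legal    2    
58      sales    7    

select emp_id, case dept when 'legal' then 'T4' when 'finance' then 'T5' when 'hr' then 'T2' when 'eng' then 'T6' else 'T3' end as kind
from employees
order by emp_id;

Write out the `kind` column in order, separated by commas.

T2, T3, T4, T3, T3, T5, T2, T4, T3

emp_id=50: dept='hr' → T2
emp_id=51: ELSE → T3
emp_id=52: dept='legal' → T4
emp_id=53: ELSE → T3
emp_id=54: ELSE → T3
emp_id=55: dept='finance' → T5
emp_id=56: dept='hr' → T2
emp_id=57: dept='legal' → T4
emp_id=58: ELSE → T3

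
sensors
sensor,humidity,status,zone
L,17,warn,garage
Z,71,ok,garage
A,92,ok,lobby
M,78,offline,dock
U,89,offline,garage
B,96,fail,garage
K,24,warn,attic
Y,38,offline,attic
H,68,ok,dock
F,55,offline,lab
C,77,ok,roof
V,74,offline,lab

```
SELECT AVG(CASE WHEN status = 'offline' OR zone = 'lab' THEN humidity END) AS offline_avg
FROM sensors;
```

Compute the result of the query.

66.8

sensor=L: ✗
sensor=Z: ✗
sensor=A: ✗
sensor=M: ✓ → 78
sensor=U: ✓ → 89
sensor=B: ✗
sensor=K: ✗
sensor=Y: ✓ → 38
sensor=H: ✗
sensor=F: ✓ → 55
sensor=C: ✗
sensor=V: ✓ → 74
offline_avg = (78 + 89 + 38 + 55 + 74) / 5 = 66.8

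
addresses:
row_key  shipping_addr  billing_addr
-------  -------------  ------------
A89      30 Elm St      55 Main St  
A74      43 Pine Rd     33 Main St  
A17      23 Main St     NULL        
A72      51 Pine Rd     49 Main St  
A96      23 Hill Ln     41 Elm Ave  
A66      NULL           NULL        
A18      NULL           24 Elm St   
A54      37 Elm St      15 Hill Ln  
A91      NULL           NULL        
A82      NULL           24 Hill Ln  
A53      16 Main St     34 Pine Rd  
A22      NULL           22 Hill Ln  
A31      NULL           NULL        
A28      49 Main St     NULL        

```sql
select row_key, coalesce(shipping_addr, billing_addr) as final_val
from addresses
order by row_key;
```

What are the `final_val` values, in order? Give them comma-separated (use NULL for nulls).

23 Main St, 24 Elm St, 22 Hill Ln, 49 Main St, NULL, 16 Main St, 37 Elm St, NULL, 51 Pine Rd, 43 Pine Rd, 24 Hill Ln, 30 Elm St, NULL, 23 Hill Ln

row_key=A17: shipping_addr=23 Main St → 23 Main St
row_key=A18: shipping_addr=NULL, billing_addr=24 Elm St → 24 Elm St
row_key=A22: shipping_addr=NULL, billing_addr=22 Hill Ln → 22 Hill Ln
row_key=A28: shipping_addr=49 Main St → 49 Main St
row_key=A31: shipping_addr=NULL, billing_addr=NULL (all NULL) → NULL
row_key=A53: shipping_addr=16 Main St → 16 Main St
row_key=A54: shipping_addr=37 Elm St → 37 Elm St
row_key=A66: shipping_addr=NULL, billing_addr=NULL (all NULL) → NULL
row_key=A72: shipping_addr=51 Pine Rd → 51 Pine Rd
row_key=A74: shipping_addr=43 Pine Rd → 43 Pine Rd
row_key=A82: shipping_addr=NULL, billing_addr=24 Hill Ln → 24 Hill Ln
row_key=A89: shipping_addr=30 Elm St → 30 Elm St
row_key=A91: shipping_addr=NULL, billing_addr=NULL (all NULL) → NULL
row_key=A96: shipping_addr=23 Hill Ln → 23 Hill Ln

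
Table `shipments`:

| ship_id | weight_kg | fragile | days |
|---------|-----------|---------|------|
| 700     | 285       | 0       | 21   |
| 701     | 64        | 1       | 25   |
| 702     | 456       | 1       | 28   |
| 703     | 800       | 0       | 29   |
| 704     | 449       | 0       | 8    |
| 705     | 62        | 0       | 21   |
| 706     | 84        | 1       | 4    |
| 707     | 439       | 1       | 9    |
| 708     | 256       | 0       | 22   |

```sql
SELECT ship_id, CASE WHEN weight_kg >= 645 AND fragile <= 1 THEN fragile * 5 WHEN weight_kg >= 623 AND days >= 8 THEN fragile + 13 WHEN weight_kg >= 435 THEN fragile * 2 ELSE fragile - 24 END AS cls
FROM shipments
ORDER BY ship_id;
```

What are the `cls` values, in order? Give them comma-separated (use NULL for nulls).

-24, -23, 2, 0, 0, -24, -23, 2, -24

ship_id=700: ELSE → -24
ship_id=701: ELSE → -23
ship_id=702: weight_kg >= 435 → 2
ship_id=703: weight_kg >= 645 AND fragile <= 1 → 0
ship_id=704: weight_kg >= 435 → 0
ship_id=705: ELSE → -24
ship_id=706: ELSE → -23
ship_id=707: weight_kg >= 435 → 2
ship_id=708: ELSE → -24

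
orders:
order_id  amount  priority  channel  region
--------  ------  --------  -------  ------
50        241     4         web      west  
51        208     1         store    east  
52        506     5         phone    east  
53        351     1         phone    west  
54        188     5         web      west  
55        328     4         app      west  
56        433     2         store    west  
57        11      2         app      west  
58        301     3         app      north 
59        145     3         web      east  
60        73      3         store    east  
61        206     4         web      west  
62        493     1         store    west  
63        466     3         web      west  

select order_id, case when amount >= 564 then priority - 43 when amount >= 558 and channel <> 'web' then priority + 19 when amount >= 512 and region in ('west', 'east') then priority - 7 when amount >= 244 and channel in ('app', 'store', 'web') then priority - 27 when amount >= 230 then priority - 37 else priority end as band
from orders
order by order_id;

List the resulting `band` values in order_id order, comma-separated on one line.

-33, 1, -32, -36, 5, -23, -25, 2, -24, 3, 3, 4, -26, -24

order_id=50: amount >= 230 → -33
order_id=51: ELSE → 1
order_id=52: amount >= 230 → -32
order_id=53: amount >= 230 → -36
order_id=54: ELSE → 5
order_id=55: amount >= 244 and channel in ('app', 'store', 'web') → -23
order_id=56: amount >= 244 and channel in ('app', 'store', 'web') → -25
order_id=57: ELSE → 2
order_id=58: amount >= 244 and channel in ('app', 'store', 'web') → -24
order_id=59: ELSE → 3
order_id=60: ELSE → 3
order_id=61: ELSE → 4
order_id=62: amount >= 244 and channel in ('app', 'store', 'web') → -26
order_id=63: amount >= 244 and channel in ('app', 'store', 'web') → -24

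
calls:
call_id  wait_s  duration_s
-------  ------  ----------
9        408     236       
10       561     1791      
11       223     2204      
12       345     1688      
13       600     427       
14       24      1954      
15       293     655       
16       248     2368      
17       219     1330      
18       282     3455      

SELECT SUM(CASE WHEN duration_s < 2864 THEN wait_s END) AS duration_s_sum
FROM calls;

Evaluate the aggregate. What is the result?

call_id=9: ✓ → 408
call_id=10: ✓ → 561
call_id=11: ✓ → 223
call_id=12: ✓ → 345
call_id=13: ✓ → 600
call_id=14: ✓ → 24
call_id=15: ✓ → 293
call_id=16: ✓ → 248
call_id=17: ✓ → 219
call_id=18: ✗
duration_s_sum = 408 + 561 + 223 + 345 + 600 + 24 + 293 + 248 + 219 = 2921

2921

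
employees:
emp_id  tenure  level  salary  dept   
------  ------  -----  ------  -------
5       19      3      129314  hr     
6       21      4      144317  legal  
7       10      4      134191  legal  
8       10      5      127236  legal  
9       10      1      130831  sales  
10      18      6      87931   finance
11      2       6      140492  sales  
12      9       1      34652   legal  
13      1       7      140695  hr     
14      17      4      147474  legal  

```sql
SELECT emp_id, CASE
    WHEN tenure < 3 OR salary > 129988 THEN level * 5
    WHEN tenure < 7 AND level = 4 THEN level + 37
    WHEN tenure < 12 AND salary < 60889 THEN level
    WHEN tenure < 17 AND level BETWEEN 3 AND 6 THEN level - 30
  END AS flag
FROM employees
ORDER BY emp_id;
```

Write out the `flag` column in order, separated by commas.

emp_id=5: (no match → NULL) → NULL
emp_id=6: tenure < 3 OR salary > 129988 → 20
emp_id=7: tenure < 3 OR salary > 129988 → 20
emp_id=8: tenure < 17 AND level BETWEEN 3 AND 6 → -25
emp_id=9: tenure < 3 OR salary > 129988 → 5
emp_id=10: (no match → NULL) → NULL
emp_id=11: tenure < 3 OR salary > 129988 → 30
emp_id=12: tenure < 12 AND salary < 60889 → 1
emp_id=13: tenure < 3 OR salary > 129988 → 35
emp_id=14: tenure < 3 OR salary > 129988 → 20

NULL, 20, 20, -25, 5, NULL, 30, 1, 35, 20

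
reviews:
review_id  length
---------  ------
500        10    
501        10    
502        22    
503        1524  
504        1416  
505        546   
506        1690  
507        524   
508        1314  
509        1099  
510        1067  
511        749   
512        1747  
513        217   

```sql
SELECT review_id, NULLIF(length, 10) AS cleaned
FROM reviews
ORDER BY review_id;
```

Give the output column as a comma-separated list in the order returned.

NULL, NULL, 22, 1524, 1416, 546, 1690, 524, 1314, 1099, 1067, 749, 1747, 217

review_id=500: length=10 vs 10: equal → NULL
review_id=501: length=10 vs 10: equal → NULL
review_id=502: length=22 vs 10: differ → 22
review_id=503: length=1524 vs 10: differ → 1524
review_id=504: length=1416 vs 10: differ → 1416
review_id=505: length=546 vs 10: differ → 546
review_id=506: length=1690 vs 10: differ → 1690
review_id=507: length=524 vs 10: differ → 524
review_id=508: length=1314 vs 10: differ → 1314
review_id=509: length=1099 vs 10: differ → 1099
review_id=510: length=1067 vs 10: differ → 1067
review_id=511: length=749 vs 10: differ → 749
review_id=512: length=1747 vs 10: differ → 1747
review_id=513: length=217 vs 10: differ → 217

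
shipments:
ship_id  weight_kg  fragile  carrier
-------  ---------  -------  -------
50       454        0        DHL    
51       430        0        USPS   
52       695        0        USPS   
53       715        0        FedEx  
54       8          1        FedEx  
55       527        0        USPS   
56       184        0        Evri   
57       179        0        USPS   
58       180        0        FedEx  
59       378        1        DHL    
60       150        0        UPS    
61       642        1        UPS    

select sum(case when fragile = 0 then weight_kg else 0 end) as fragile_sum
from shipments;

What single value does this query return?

3514

ship_id=50: ✓ → 454
ship_id=51: ✓ → 430
ship_id=52: ✓ → 695
ship_id=53: ✓ → 715
ship_id=54: ✗
ship_id=55: ✓ → 527
ship_id=56: ✓ → 184
ship_id=57: ✓ → 179
ship_id=58: ✓ → 180
ship_id=59: ✗
ship_id=60: ✓ → 150
ship_id=61: ✗
fragile_sum = 454 + 430 + 695 + 715 + 527 + 184 + 179 + 180 + 150 = 3514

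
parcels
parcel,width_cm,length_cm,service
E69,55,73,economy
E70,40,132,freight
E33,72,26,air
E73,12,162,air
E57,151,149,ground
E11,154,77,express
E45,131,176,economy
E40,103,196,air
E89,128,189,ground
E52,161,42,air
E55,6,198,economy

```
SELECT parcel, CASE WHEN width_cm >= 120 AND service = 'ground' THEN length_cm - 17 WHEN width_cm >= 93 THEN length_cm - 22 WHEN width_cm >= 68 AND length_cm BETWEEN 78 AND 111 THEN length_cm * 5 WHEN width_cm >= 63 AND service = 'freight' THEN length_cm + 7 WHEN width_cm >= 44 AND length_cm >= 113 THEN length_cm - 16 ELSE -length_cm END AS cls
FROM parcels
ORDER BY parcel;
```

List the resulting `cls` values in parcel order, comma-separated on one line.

55, -26, 174, 154, 20, -198, 132, -73, -132, -162, 172

parcel=E11: width_cm >= 93 → 55
parcel=E33: ELSE → -26
parcel=E40: width_cm >= 93 → 174
parcel=E45: width_cm >= 93 → 154
parcel=E52: width_cm >= 93 → 20
parcel=E55: ELSE → -198
parcel=E57: width_cm >= 120 AND service = 'ground' → 132
parcel=E69: ELSE → -73
parcel=E70: ELSE → -132
parcel=E73: ELSE → -162
parcel=E89: width_cm >= 120 AND service = 'ground' → 172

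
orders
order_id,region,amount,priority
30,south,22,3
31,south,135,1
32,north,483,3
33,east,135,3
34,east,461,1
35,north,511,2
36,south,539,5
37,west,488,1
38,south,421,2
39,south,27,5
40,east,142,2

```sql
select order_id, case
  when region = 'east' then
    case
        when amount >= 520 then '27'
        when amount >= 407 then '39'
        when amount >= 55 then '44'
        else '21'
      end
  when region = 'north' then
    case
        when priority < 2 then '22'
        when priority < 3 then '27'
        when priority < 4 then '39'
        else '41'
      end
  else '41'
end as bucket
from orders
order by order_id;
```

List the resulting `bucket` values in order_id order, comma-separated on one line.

order_id=30: region='south' → outer ELSE → 41
order_id=31: region='south' → outer ELSE → 41
order_id=32: region='north' → inner[priority < 4] → 39
order_id=33: region='east' → inner[amount >= 55] → 44
order_id=34: region='east' → inner[amount >= 407] → 39
order_id=35: region='north' → inner[priority < 3] → 27
order_id=36: region='south' → outer ELSE → 41
order_id=37: region='west' → outer ELSE → 41
order_id=38: region='south' → outer ELSE → 41
order_id=39: region='south' → outer ELSE → 41
order_id=40: region='east' → inner[amount >= 55] → 44

41, 41, 39, 44, 39, 27, 41, 41, 41, 41, 44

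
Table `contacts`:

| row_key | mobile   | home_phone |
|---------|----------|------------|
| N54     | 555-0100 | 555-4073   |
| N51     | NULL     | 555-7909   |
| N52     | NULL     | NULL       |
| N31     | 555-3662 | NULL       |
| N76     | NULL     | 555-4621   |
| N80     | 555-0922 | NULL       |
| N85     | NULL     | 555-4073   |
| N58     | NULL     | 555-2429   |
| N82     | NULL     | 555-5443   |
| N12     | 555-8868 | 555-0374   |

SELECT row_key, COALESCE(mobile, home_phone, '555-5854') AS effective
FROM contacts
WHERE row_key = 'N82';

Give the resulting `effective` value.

555-5443

row_key = N82: mobile=NULL, home_phone=555-5443.
mobile=NULL, home_phone=555-5443 → 555-5443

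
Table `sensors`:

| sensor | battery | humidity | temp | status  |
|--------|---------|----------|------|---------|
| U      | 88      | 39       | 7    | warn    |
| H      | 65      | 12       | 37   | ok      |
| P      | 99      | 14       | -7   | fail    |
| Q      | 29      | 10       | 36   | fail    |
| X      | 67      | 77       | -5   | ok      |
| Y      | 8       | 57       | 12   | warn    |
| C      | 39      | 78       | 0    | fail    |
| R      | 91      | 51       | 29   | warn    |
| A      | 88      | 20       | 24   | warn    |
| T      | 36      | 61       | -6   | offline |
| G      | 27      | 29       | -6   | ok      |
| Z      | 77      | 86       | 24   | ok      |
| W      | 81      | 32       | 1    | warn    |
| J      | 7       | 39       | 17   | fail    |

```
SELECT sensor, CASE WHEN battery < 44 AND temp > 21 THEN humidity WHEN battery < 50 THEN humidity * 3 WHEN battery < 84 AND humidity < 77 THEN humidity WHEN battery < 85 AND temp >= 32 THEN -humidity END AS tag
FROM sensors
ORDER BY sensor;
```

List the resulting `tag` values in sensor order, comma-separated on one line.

sensor=A: (no match → NULL) → NULL
sensor=C: battery < 50 → 234
sensor=G: battery < 50 → 87
sensor=H: battery < 84 AND humidity < 77 → 12
sensor=J: battery < 50 → 117
sensor=P: (no match → NULL) → NULL
sensor=Q: battery < 44 AND temp > 21 → 10
sensor=R: (no match → NULL) → NULL
sensor=T: battery < 50 → 183
sensor=U: (no match → NULL) → NULL
sensor=W: battery < 84 AND humidity < 77 → 32
sensor=X: (no match → NULL) → NULL
sensor=Y: battery < 50 → 171
sensor=Z: (no match → NULL) → NULL

NULL, 234, 87, 12, 117, NULL, 10, NULL, 183, NULL, 32, NULL, 171, NULL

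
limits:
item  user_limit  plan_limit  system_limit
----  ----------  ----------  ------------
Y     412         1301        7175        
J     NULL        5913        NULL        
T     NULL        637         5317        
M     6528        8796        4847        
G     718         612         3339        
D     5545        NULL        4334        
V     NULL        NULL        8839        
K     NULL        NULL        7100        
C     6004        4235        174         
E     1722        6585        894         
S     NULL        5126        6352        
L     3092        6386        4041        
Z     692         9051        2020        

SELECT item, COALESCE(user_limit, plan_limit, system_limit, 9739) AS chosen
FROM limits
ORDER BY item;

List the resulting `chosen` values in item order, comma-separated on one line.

item=C: user_limit=6004 → 6004
item=D: user_limit=5545 → 5545
item=E: user_limit=1722 → 1722
item=G: user_limit=718 → 718
item=J: user_limit=NULL, plan_limit=5913 → 5913
item=K: user_limit=NULL, plan_limit=NULL, system_limit=7100 → 7100
item=L: user_limit=3092 → 3092
item=M: user_limit=6528 → 6528
item=S: user_limit=NULL, plan_limit=5126 → 5126
item=T: user_limit=NULL, plan_limit=637 → 637
item=V: user_limit=NULL, plan_limit=NULL, system_limit=8839 → 8839
item=Y: user_limit=412 → 412
item=Z: user_limit=692 → 692

6004, 5545, 1722, 718, 5913, 7100, 3092, 6528, 5126, 637, 8839, 412, 692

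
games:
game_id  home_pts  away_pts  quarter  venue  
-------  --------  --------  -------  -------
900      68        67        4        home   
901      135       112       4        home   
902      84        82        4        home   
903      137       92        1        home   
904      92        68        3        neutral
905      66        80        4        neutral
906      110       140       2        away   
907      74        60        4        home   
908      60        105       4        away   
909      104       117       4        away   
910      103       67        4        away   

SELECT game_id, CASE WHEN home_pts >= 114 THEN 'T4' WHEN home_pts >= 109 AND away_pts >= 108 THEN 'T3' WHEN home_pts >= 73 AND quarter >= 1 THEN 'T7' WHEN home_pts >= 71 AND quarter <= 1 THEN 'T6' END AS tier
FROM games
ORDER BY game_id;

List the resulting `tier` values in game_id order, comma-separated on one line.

game_id=900: (no match → NULL) → NULL
game_id=901: home_pts >= 114 → T4
game_id=902: home_pts >= 73 AND quarter >= 1 → T7
game_id=903: home_pts >= 114 → T4
game_id=904: home_pts >= 73 AND quarter >= 1 → T7
game_id=905: (no match → NULL) → NULL
game_id=906: home_pts >= 109 AND away_pts >= 108 → T3
game_id=907: home_pts >= 73 AND quarter >= 1 → T7
game_id=908: (no match → NULL) → NULL
game_id=909: home_pts >= 73 AND quarter >= 1 → T7
game_id=910: home_pts >= 73 AND quarter >= 1 → T7

NULL, T4, T7, T4, T7, NULL, T3, T7, NULL, T7, T7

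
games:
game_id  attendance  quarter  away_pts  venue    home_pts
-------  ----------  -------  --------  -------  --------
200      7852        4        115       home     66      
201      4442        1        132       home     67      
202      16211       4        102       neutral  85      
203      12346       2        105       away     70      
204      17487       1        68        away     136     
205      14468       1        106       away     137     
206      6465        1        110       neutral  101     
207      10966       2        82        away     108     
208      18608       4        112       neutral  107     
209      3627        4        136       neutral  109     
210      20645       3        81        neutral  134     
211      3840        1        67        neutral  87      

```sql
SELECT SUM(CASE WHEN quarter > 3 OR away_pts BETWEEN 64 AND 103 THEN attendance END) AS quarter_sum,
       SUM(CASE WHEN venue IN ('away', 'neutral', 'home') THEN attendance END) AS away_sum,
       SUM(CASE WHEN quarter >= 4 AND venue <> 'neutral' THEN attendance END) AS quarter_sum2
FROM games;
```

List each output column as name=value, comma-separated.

quarter_sum=99236, away_sum=136957, quarter_sum2=7852

[quarter_sum: quarter > 3 OR away_pts BETWEEN 64 AND 103]
game_id=200: ✓ → 7852
game_id=201: ✗
game_id=202: ✓ → 16211
game_id=203: ✗
game_id=204: ✓ → 17487
game_id=205: ✗
game_id=206: ✗
game_id=207: ✓ → 10966
game_id=208: ✓ → 18608
game_id=209: ✓ → 3627
game_id=210: ✓ → 20645
game_id=211: ✓ → 3840
quarter_sum = 7852 + 16211 + 17487 + 10966 + 18608 + 3627 + 20645 + 3840 = 99236
—
[away_sum: venue IN ('away', 'neutral', 'home')]
game_id=200: ✓ → 7852
game_id=201: ✓ → 4442
game_id=202: ✓ → 16211
game_id=203: ✓ → 12346
game_id=204: ✓ → 17487
game_id=205: ✓ → 14468
game_id=206: ✓ → 6465
game_id=207: ✓ → 10966
game_id=208: ✓ → 18608
game_id=209: ✓ → 3627
game_id=210: ✓ → 20645
game_id=211: ✓ → 3840
away_sum = 7852 + 4442 + 16211 + 12346 + 17487 + 14468 + 6465 + 10966 + 18608 + 3627 + 20645 + 3840 = 136957
—
[quarter_sum2: quarter >= 4 AND venue <> 'neutral']
game_id=200: ✓ → 7852
game_id=201: ✗
game_id=202: ✗
game_id=203: ✗
game_id=204: ✗
game_id=205: ✗
game_id=206: ✗
game_id=207: ✗
game_id=208: ✗
game_id=209: ✗
game_id=210: ✗
game_id=211: ✗
quarter_sum2 = 7852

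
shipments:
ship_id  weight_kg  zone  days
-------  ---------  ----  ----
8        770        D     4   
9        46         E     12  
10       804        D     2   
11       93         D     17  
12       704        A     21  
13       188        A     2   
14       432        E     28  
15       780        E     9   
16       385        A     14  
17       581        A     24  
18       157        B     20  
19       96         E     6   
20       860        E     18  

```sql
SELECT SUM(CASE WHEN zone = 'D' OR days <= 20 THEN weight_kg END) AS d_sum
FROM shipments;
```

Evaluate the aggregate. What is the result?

4179

ship_id=8: ✓ → 770
ship_id=9: ✓ → 46
ship_id=10: ✓ → 804
ship_id=11: ✓ → 93
ship_id=12: ✗
ship_id=13: ✓ → 188
ship_id=14: ✗
ship_id=15: ✓ → 780
ship_id=16: ✓ → 385
ship_id=17: ✗
ship_id=18: ✓ → 157
ship_id=19: ✓ → 96
ship_id=20: ✓ → 860
d_sum = 770 + 46 + 804 + 93 + 188 + 780 + 385 + 157 + 96 + 860 = 4179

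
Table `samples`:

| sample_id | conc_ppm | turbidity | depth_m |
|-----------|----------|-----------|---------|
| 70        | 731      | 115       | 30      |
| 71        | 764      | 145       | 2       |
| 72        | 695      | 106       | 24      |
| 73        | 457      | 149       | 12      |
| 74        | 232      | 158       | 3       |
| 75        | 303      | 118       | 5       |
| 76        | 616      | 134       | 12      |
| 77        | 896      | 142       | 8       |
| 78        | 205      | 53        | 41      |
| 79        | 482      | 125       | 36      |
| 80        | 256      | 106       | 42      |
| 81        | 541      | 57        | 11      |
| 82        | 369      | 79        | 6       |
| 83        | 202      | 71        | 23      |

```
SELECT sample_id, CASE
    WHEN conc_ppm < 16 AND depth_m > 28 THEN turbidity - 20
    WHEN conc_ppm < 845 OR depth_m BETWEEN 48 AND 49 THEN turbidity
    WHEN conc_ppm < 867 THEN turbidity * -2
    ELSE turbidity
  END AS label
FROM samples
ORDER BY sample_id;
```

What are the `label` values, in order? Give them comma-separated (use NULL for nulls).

115, 145, 106, 149, 158, 118, 134, 142, 53, 125, 106, 57, 79, 71

sample_id=70: conc_ppm < 845 OR depth_m BETWEEN 48 AND 49 → 115
sample_id=71: conc_ppm < 845 OR depth_m BETWEEN 48 AND 49 → 145
sample_id=72: conc_ppm < 845 OR depth_m BETWEEN 48 AND 49 → 106
sample_id=73: conc_ppm < 845 OR depth_m BETWEEN 48 AND 49 → 149
sample_id=74: conc_ppm < 845 OR depth_m BETWEEN 48 AND 49 → 158
sample_id=75: conc_ppm < 845 OR depth_m BETWEEN 48 AND 49 → 118
sample_id=76: conc_ppm < 845 OR depth_m BETWEEN 48 AND 49 → 134
sample_id=77: ELSE → 142
sample_id=78: conc_ppm < 845 OR depth_m BETWEEN 48 AND 49 → 53
sample_id=79: conc_ppm < 845 OR depth_m BETWEEN 48 AND 49 → 125
sample_id=80: conc_ppm < 845 OR depth_m BETWEEN 48 AND 49 → 106
sample_id=81: conc_ppm < 845 OR depth_m BETWEEN 48 AND 49 → 57
sample_id=82: conc_ppm < 845 OR depth_m BETWEEN 48 AND 49 → 79
sample_id=83: conc_ppm < 845 OR depth_m BETWEEN 48 AND 49 → 71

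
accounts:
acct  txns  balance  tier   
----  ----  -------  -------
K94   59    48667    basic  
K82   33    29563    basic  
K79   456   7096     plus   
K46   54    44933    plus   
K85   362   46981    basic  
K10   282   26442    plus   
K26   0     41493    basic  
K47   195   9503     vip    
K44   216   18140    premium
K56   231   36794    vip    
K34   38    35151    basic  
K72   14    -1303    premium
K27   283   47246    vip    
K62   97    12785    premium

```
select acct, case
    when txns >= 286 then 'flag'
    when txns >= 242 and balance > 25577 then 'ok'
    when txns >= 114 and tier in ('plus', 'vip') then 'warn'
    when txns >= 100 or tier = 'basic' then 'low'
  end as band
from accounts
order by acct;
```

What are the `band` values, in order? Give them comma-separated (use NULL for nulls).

ok, low, ok, low, low, NULL, warn, warn, NULL, NULL, flag, low, flag, low

acct=K10: txns >= 242 and balance > 25577 → ok
acct=K26: txns >= 100 or tier = 'basic' → low
acct=K27: txns >= 242 and balance > 25577 → ok
acct=K34: txns >= 100 or tier = 'basic' → low
acct=K44: txns >= 100 or tier = 'basic' → low
acct=K46: (no match → NULL) → NULL
acct=K47: txns >= 114 and tier in ('plus', 'vip') → warn
acct=K56: txns >= 114 and tier in ('plus', 'vip') → warn
acct=K62: (no match → NULL) → NULL
acct=K72: (no match → NULL) → NULL
acct=K79: txns >= 286 → flag
acct=K82: txns >= 100 or tier = 'basic' → low
acct=K85: txns >= 286 → flag
acct=K94: txns >= 100 or tier = 'basic' → low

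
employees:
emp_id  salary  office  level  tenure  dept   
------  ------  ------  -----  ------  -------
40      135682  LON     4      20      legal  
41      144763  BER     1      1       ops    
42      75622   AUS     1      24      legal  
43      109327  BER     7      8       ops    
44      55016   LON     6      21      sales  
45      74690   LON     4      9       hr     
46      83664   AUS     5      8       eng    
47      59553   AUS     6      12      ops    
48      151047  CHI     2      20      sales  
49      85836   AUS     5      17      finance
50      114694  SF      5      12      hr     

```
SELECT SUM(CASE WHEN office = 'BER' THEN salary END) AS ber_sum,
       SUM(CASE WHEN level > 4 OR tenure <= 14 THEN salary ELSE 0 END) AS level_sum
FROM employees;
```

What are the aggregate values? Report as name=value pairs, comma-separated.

ber_sum=254090, level_sum=727543

[ber_sum: office = 'BER']
emp_id=40: ✗
emp_id=41: ✓ → 144763
emp_id=42: ✗
emp_id=43: ✓ → 109327
emp_id=44: ✗
emp_id=45: ✗
emp_id=46: ✗
emp_id=47: ✗
emp_id=48: ✗
emp_id=49: ✗
emp_id=50: ✗
ber_sum = 144763 + 109327 = 254090
—
[level_sum: level > 4 OR tenure <= 14]
emp_id=40: ✗
emp_id=41: ✓ → 144763
emp_id=42: ✗
emp_id=43: ✓ → 109327
emp_id=44: ✓ → 55016
emp_id=45: ✓ → 74690
emp_id=46: ✓ → 83664
emp_id=47: ✓ → 59553
emp_id=48: ✗
emp_id=49: ✓ → 85836
emp_id=50: ✓ → 114694
level_sum = 144763 + 109327 + 55016 + 74690 + 83664 + 59553 + 85836 + 114694 = 727543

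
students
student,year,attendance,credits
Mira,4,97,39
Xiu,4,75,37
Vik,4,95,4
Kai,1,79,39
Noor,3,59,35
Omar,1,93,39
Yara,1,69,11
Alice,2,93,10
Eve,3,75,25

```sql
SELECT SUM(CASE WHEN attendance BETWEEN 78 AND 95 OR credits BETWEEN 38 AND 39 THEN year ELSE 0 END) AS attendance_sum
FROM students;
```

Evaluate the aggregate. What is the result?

12

student=Mira: ✓ → 4
student=Xiu: ✗
student=Vik: ✓ → 4
student=Kai: ✓ → 1
student=Noor: ✗
student=Omar: ✓ → 1
student=Yara: ✗
student=Alice: ✓ → 2
student=Eve: ✗
attendance_sum = 4 + 4 + 1 + 1 + 2 = 12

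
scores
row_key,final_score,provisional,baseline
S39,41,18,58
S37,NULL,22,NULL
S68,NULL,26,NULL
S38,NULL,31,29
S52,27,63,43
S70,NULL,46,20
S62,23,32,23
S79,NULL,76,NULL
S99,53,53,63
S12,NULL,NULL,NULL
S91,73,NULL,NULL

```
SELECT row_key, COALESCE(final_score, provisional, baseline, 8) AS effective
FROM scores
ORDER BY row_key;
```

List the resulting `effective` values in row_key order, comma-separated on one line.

row_key=S12: final_score=NULL, provisional=NULL, baseline=NULL, → literal 8 → 8
row_key=S37: final_score=NULL, provisional=22 → 22
row_key=S38: final_score=NULL, provisional=31 → 31
row_key=S39: final_score=41 → 41
row_key=S52: final_score=27 → 27
row_key=S62: final_score=23 → 23
row_key=S68: final_score=NULL, provisional=26 → 26
row_key=S70: final_score=NULL, provisional=46 → 46
row_key=S79: final_score=NULL, provisional=76 → 76
row_key=S91: final_score=73 → 73
row_key=S99: final_score=53 → 53

8, 22, 31, 41, 27, 23, 26, 46, 76, 73, 53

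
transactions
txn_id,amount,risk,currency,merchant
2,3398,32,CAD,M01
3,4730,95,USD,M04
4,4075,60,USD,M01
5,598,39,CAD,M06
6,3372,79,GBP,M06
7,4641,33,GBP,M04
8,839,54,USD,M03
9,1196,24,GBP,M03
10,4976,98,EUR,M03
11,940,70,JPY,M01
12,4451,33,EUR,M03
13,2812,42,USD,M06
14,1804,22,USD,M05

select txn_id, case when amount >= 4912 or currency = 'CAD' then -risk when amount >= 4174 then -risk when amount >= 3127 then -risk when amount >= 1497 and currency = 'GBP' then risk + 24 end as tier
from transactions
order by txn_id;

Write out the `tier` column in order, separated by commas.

-32, -95, -60, -39, -79, -33, NULL, NULL, -98, NULL, -33, NULL, NULL

txn_id=2: amount >= 4912 or currency = 'CAD' → -32
txn_id=3: amount >= 4174 → -95
txn_id=4: amount >= 3127 → -60
txn_id=5: amount >= 4912 or currency = 'CAD' → -39
txn_id=6: amount >= 3127 → -79
txn_id=7: amount >= 4174 → -33
txn_id=8: (no match → NULL) → NULL
txn_id=9: (no match → NULL) → NULL
txn_id=10: amount >= 4912 or currency = 'CAD' → -98
txn_id=11: (no match → NULL) → NULL
txn_id=12: amount >= 4174 → -33
txn_id=13: (no match → NULL) → NULL
txn_id=14: (no match → NULL) → NULL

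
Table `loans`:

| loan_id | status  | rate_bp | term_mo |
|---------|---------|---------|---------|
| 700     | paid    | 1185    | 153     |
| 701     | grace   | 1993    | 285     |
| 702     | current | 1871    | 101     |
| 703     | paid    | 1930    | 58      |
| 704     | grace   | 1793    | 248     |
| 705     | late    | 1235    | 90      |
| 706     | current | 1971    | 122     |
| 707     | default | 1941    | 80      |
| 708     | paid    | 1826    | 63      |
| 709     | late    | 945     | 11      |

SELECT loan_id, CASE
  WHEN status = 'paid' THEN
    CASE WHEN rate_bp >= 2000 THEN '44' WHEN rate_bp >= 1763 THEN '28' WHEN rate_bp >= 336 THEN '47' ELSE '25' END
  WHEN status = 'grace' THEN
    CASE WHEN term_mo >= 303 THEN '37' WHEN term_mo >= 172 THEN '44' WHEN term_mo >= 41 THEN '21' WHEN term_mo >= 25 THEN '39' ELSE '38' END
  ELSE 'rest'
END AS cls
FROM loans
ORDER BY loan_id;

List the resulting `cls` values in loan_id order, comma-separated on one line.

loan_id=700: status='paid' → inner[rate_bp >= 336] → 47
loan_id=701: status='grace' → inner[term_mo >= 172] → 44
loan_id=702: status='current' → outer ELSE → rest
loan_id=703: status='paid' → inner[rate_bp >= 1763] → 28
loan_id=704: status='grace' → inner[term_mo >= 172] → 44
loan_id=705: status='late' → outer ELSE → rest
loan_id=706: status='current' → outer ELSE → rest
loan_id=707: status='default' → outer ELSE → rest
loan_id=708: status='paid' → inner[rate_bp >= 1763] → 28
loan_id=709: status='late' → outer ELSE → rest

47, 44, rest, 28, 44, rest, rest, rest, 28, rest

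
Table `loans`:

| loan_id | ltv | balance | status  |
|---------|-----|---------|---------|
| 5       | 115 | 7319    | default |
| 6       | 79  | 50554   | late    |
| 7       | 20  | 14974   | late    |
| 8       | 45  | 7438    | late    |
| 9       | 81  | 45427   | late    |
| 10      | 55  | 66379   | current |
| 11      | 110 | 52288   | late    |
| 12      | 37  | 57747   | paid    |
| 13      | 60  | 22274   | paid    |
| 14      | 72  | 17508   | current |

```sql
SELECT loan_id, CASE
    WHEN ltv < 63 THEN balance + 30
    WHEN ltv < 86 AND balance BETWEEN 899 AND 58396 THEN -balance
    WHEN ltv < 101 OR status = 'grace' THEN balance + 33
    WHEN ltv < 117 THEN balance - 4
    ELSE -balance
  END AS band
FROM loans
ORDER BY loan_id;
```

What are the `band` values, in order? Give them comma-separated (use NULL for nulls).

7315, -50554, 15004, 7468, -45427, 66409, 52284, 57777, 22304, -17508

loan_id=5: ltv < 117 → 7315
loan_id=6: ltv < 86 AND balance BETWEEN 899 AND 58396 → -50554
loan_id=7: ltv < 63 → 15004
loan_id=8: ltv < 63 → 7468
loan_id=9: ltv < 86 AND balance BETWEEN 899 AND 58396 → -45427
loan_id=10: ltv < 63 → 66409
loan_id=11: ltv < 117 → 52284
loan_id=12: ltv < 63 → 57777
loan_id=13: ltv < 63 → 22304
loan_id=14: ltv < 86 AND balance BETWEEN 899 AND 58396 → -17508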